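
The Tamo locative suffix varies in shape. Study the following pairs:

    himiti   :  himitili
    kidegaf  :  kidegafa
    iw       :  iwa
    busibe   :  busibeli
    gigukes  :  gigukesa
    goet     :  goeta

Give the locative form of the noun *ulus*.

ulusa

The suffix is conditioned by the final sound: -a when the stem ends in a consonant (*kidegaf*, *iw*, *gigukes*, *goet*); -li when the stem ends in a vowel (*himiti*, *busibe*).
Since the final sound of *ulus* is /s/ (a consonant), it takes -a, giving *ulusa*.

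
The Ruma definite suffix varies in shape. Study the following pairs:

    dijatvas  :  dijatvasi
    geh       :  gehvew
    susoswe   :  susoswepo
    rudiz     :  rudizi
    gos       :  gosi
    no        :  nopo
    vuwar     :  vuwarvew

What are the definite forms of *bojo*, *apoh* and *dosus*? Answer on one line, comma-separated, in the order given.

Looking at the final sound of each stem: -i when the stem ends in a sibilant (*dijatvas*, *rudiz*, *gos*); -vew when the stem ends in a non-sibilant consonant (*geh*, *vuwar*); -po when the stem ends in a vowel (*susoswe*, *no*).
*bojo*: final sound = /o/, a vowel → -po → *bojopo*.
Since the final sound of *apoh* is /h/ (a non-sibilant consonant), it takes -vew, giving *apohvew*.
The final sound of *dosus* is /s/, which is a sibilant, so the suffix is -i, giving *dosusi*.

bojopo, apohvew, dosusi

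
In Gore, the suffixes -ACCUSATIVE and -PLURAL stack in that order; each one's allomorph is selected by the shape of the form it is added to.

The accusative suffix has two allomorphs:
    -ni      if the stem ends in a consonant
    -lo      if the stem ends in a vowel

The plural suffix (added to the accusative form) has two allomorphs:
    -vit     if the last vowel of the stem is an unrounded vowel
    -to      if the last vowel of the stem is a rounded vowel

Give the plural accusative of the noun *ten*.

tennivit

Since the final sound of *ten* is /n/ (a consonant), it takes -ni, giving *tenni*.
Since the last vowel of the accusative form *tenni* is /i/ (an unrounded vowel), it takes -vit, giving *tennivit*.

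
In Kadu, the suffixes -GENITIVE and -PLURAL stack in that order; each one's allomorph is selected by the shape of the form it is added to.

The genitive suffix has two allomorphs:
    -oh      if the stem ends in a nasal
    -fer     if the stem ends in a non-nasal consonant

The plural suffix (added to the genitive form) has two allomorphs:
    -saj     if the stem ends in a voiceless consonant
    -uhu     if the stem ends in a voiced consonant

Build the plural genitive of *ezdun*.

The final consonant of *ezdun* is /n/, which is a nasal, so the genitive suffix is -oh, giving *ezdunoh*.
The final consonant of the genitive form *ezdunoh* is /h/, which is voiceless, so the plural suffix is -saj, giving *ezdunohsaj*.

ezdunohsaj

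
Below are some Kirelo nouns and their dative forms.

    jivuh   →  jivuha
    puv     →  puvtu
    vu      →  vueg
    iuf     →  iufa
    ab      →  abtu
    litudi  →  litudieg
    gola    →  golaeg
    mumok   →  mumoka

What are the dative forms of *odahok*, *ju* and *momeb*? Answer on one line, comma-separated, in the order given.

odahoka, jueg, momebtu

The alternation tracks the final sound of the stem — -a when the stem ends in a voiceless consonant (*jivuh*, *iuf*, *mumok*); -tu when the stem ends in a voiced consonant (*puv*, *ab*); -eg when the stem ends in a vowel (*vu*, *litudi*, *gola*).
*odahok*: final sound = /k/, a voiceless consonant → -a → *odahoka*.
The final sound of *ju* is /u/, which is a vowel, so the suffix is -eg, giving *jueg*.
*momeb* — final sound /b/ (a voiced consonant) → -tu → *momebtu*.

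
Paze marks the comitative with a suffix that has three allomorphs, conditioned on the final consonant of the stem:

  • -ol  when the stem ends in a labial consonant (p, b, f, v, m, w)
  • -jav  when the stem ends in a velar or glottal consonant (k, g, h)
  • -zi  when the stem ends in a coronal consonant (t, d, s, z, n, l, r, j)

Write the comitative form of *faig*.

*faig*: final consonant = /g/, velar/glottal → -jav → *faigjav*.

faigjav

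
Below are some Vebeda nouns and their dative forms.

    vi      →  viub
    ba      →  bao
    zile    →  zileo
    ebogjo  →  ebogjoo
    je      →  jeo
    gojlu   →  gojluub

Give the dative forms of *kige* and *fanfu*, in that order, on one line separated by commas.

kigeo, fanfuub

The suffix is conditioned by the last vowel: -ub when the last vowel of the stem is a high vowel (*vi*, *gojlu*); -o when the last vowel of the stem is a non-high vowel (*ba*, *zile*, *ebogjo*, *je*).
Since the last vowel of *kige* is /e/ (a non-high vowel), it takes -o, giving *kigeo*.
Since the last vowel of *fanfu* is /u/ (a high vowel), it takes -ub, giving *fanfuub*.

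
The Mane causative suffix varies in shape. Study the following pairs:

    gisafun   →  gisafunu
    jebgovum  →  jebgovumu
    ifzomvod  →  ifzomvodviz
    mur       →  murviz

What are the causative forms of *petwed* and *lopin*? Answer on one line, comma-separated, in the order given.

petwedviz, lopinu

The alternation tracks the final consonant of the stem — -u when the stem ends in a nasal (*gisafun*, *jebgovum*); -viz when the stem ends in a non-nasal consonant (*ifzomvod*, *mur*).
The final consonant of *petwed* is /d/, which is non-nasal, so the suffix is -viz, giving *petwedviz*.
*lopin*: final consonant = /n/, a nasal → -u → *lopinu*.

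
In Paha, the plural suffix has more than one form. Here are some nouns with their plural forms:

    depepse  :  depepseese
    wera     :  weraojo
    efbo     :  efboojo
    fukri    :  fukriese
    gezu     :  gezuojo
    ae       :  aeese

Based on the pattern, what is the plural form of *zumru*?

zumruojo

The suffix is conditioned by the last vowel: -ese when the last vowel of the stem is a front vowel (*depepse*, *fukri*, *ae*); -ojo when the last vowel of the stem is a back vowel (*wera*, *efbo*, *gezu*).
*zumru*: last vowel = /u/, a back vowel → -ojo → *zumruojo*.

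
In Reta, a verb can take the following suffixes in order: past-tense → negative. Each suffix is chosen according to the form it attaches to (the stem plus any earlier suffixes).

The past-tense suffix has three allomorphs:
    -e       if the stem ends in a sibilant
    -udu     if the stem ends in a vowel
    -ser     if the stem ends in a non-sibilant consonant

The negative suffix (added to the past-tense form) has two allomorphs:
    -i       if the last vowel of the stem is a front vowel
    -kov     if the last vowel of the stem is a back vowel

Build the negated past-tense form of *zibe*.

zibeudukov

*zibe*: final sound = /e/, a vowel → -udu → *zibeudu*.
Since the last vowel of the past-tense form *zibeudu* is /u/ (a back vowel), it takes -kov, giving *zibeudukov*.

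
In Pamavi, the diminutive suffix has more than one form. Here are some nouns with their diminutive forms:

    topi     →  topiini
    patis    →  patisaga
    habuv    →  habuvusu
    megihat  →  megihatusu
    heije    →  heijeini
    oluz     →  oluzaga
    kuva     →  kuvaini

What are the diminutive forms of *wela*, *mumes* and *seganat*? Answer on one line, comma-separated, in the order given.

The suffix is conditioned by the final sound: -aga when the stem ends in a sibilant (*patis*, *oluz*); -usu when the stem ends in a non-sibilant consonant (*habuv*, *megihat*); -ini when the stem ends in a vowel (*topi*, *heije*, *kuva*).
*wela* — final sound /a/ (a vowel) → -ini → *welaini*.
*mumes* — final sound /s/ (a sibilant) → -aga → *mumesaga*.
*seganat*: final sound = /t/, a non-sibilant consonant → -usu → *seganatusu*.

welaini, mumesaga, seganatusu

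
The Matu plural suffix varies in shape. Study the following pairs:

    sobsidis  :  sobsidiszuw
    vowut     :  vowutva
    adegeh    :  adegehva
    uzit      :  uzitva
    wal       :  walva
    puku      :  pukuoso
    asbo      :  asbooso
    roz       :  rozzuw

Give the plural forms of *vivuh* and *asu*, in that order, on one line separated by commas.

Looking at the final sound of each stem: -zuw when the stem ends in a sibilant (*sobsidis*, *roz*); -va when the stem ends in a non-sibilant consonant (*vowut*, *adegeh*, *uzit*, *wal*); -oso when the stem ends in a vowel (*puku*, *asbo*).
*vivuh* — final sound /h/ (a non-sibilant consonant) → -va → *vivuhva*.
The final sound of *asu* is /u/, which is a vowel, so the suffix is -oso, giving *asuoso*.

vivuhva, asuoso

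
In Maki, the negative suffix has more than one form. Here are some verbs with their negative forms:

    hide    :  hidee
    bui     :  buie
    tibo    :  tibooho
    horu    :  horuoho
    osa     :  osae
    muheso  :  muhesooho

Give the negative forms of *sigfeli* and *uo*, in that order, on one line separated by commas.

sigfelie, uooho

Looking at the last vowel of each stem: -oho when the last vowel of the stem is a rounded vowel (*tibo*, *horu*, *muheso*); -e when the last vowel of the stem is an unrounded vowel (*hide*, *bui*, *osa*).
The last vowel of *sigfeli* is /i/, which is an unrounded vowel, so the suffix is -e, giving *sigfelie*.
*uo*: last vowel = /o/, a rounded vowel → -oho → *uooho*.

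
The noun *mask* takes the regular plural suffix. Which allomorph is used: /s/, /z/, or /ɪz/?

The stem *mask* ends in a voiceless non-sibilant consonant.
The plural suffix surfaces as /ɪz/ after sibilants, /s/ after other voiceless consonants, and /z/ after other voiced sounds.
So the plural -s on *mask* is pronounced /s/.

/s/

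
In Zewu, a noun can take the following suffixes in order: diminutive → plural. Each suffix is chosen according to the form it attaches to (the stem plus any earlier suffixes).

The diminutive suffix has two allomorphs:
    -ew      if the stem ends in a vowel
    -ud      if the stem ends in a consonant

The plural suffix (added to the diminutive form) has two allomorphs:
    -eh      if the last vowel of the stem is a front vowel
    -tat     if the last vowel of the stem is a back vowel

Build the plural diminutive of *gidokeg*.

gidokegudtat

*gidokeg* — final sound /g/ (a consonant) → -ud → *gidokegud*.
Since the last vowel of the diminutive form *gidokegud* is /u/ (a back vowel), it takes -tat, giving *gidokegudtat*.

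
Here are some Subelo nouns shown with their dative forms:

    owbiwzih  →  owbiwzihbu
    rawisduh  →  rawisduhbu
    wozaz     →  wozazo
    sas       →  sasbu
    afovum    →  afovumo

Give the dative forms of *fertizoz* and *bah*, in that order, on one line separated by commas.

fertizozo, bahbu

The pattern is voicing of the final consonant: -bu when the stem ends in a voiceless consonant (*owbiwzih*, *rawisduh*, *sas*); -o when the stem ends in a voiced consonant (*wozaz*, *afovum*).
*fertizoz*: final consonant = /z/, voiced → -o → *fertizozo*.
The final consonant of *bah* is /h/, which is voiceless, so the suffix is -bu, giving *bahbu*.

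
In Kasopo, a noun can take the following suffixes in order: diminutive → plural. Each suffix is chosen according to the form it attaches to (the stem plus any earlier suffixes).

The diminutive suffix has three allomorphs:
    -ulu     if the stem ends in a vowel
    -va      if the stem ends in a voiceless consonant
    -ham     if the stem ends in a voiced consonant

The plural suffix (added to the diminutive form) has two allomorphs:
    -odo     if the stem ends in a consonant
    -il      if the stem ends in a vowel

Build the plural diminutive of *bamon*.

*bamon* — final sound /n/ (a voiced consonant) → -ham → *bamonham*.
The diminutive form *bamonham*: final sound = /m/, a consonant → -odo → *bamonhamodo*.

bamonhamodo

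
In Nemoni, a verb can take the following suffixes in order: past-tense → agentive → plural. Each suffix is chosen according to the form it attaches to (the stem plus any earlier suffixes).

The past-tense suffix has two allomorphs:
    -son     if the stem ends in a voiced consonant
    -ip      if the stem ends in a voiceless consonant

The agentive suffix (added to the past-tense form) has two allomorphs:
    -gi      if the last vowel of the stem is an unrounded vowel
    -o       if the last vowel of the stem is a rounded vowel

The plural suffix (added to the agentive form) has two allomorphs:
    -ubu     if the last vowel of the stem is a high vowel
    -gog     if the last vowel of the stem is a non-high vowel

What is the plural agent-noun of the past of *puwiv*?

puwivsonogog

*puwiv*: final consonant = /v/, voiced → -son → *puwivson*.
The past-tense form *puwivson*: last vowel = /o/, a rounded vowel → -o → *puwivsono*.
The agentive form *puwivsono*: last vowel = /o/, a non-high vowel → -gog → *puwivsonogog*.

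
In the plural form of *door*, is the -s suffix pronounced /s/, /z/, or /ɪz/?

/z/

The stem *door* ends in a voiced non-sibilant sound.
The plural suffix surfaces as /ɪz/ after sibilants, /s/ after other voiceless consonants, and /z/ after other voiced sounds.
So the plural -s on *door* is pronounced /z/.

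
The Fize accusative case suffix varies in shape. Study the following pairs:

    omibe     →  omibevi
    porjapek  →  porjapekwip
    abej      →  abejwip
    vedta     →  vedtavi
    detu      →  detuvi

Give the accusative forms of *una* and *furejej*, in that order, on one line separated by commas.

unavi, furejejwip

The pattern is consonant vs. vowel: -wip when the stem ends in a consonant (*porjapek*, *abej*); -vi when the stem ends in a vowel (*omibe*, *vedta*, *detu*).
The final sound of *una* is /a/, which is a vowel, so the suffix is -vi, giving *unavi*.
Since the final sound of *furejej* is /j/ (a consonant), it takes -wip, giving *furejejwip*.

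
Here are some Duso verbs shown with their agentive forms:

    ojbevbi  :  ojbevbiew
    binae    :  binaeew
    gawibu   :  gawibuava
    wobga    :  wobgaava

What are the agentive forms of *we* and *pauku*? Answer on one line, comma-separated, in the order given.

weew, paukuava

The alternation tracks the last vowel of the stem — -ew when the last vowel of the stem is a front vowel (*ojbevbi*, *binae*); -ava when the last vowel of the stem is a back vowel (*gawibu*, *wobga*).
Since the last vowel of *we* is /e/ (a front vowel), it takes -ew, giving *weew*.
The last vowel of *pauku* is /u/, which is a back vowel, so the suffix is -ava, giving *paukuava*.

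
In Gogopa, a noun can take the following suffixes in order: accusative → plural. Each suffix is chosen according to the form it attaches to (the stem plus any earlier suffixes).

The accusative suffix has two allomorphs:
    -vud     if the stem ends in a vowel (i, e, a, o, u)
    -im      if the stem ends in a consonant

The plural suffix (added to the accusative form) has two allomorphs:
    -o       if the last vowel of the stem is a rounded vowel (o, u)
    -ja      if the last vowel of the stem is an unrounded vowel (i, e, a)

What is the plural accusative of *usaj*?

Since the final sound of *usaj* is /j/ (a consonant), it takes -im, giving *usajim*.
The accusative form *usajim*: last vowel = /i/, an unrounded vowel → -ja → *usajimja*.

usajimja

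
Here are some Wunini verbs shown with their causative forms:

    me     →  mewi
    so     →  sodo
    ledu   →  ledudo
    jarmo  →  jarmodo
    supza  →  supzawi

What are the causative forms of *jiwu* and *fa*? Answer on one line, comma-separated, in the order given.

jiwudo, fawi

The pattern is rounding harmony: -do when the last vowel of the stem is a rounded vowel (*so*, *ledu*, *jarmo*); -wi when the last vowel of the stem is an unrounded vowel (*me*, *supza*).
*jiwu*: last vowel = /u/, a rounded vowel → -do → *jiwudo*.
*fa*: last vowel = /a/, an unrounded vowel → -wi → *fawi*.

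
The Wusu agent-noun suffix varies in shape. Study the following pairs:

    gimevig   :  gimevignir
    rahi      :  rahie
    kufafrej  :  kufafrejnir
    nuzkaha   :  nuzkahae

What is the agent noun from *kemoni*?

The pattern is consonant vs. vowel: -nir when the stem ends in a consonant (*gimevig*, *kufafrej*); -e when the stem ends in a vowel (*rahi*, *nuzkaha*).
Since the final sound of *kemoni* is /i/ (a vowel), it takes -e, giving *kemonie*.

kemonie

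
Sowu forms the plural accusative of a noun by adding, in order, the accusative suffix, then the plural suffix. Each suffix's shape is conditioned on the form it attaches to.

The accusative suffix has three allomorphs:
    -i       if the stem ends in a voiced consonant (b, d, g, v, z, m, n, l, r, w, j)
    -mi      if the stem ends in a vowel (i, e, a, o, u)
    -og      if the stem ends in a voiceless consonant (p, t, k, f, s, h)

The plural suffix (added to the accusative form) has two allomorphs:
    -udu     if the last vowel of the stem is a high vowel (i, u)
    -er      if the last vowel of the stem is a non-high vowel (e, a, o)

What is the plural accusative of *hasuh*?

hasuhoger

*hasuh* — final sound /h/ (a voiceless consonant) → -og → *hasuhog*.
The accusative form *hasuhog*: last vowel = /o/, a non-high vowel → -er → *hasuhoger*.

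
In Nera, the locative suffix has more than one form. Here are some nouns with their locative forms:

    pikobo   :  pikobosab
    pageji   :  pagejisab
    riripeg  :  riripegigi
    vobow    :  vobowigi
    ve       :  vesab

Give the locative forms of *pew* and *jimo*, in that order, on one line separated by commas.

The suffix is conditioned by the final sound: -igi when the stem ends in a consonant (*riripeg*, *vobow*); -sab when the stem ends in a vowel (*pikobo*, *pageji*, *ve*).
The final sound of *pew* is /w/, which is a consonant, so the suffix is -igi, giving *pewigi*.
*jimo*: final sound = /o/, a vowel → -sab → *jimosab*.

pewigi, jimosab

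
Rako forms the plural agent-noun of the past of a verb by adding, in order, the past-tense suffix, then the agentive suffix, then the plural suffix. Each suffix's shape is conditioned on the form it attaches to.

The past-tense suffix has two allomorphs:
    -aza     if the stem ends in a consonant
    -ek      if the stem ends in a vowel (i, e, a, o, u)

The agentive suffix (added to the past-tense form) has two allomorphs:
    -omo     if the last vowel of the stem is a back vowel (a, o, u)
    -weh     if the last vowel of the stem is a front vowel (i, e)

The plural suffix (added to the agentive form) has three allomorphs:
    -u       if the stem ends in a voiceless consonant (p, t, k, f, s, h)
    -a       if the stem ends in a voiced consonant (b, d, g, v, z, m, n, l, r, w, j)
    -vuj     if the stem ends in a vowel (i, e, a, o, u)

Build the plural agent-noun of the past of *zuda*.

Since the final sound of *zuda* is /a/ (a vowel), it takes -ek, giving *zudaek*.
The last vowel of the past-tense form *zudaek* is /e/, which is a front vowel, so the agentive suffix is -weh, giving *zudaekweh*.
Since the final sound of the agentive form *zudaekweh* is /h/ (a voiceless consonant), it takes -u, giving *zudaekwehu*.

zudaekwehu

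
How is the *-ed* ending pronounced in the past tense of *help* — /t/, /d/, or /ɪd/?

The stem *help* ends in a voiceless consonant other than /t/.
The -ed suffix is realized as /ɪd/ after /t, d/; as /t/ after other voiceless consonants; and as /d/ after other voiced sounds.
So -ed on *help* is pronounced /t/.

/t/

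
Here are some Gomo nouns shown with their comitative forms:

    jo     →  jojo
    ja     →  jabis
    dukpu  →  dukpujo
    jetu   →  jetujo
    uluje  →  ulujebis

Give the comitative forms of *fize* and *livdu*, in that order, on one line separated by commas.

The pattern is rounding harmony: -jo when the last vowel of the stem is a rounded vowel (*jo*, *dukpu*, *jetu*); -bis when the last vowel of the stem is an unrounded vowel (*ja*, *uluje*).
*fize*: last vowel = /e/, an unrounded vowel → -bis → *fizebis*.
The last vowel of *livdu* is /u/, which is a rounded vowel, so the suffix is -jo, giving *livdujo*.

fizebis, livdujo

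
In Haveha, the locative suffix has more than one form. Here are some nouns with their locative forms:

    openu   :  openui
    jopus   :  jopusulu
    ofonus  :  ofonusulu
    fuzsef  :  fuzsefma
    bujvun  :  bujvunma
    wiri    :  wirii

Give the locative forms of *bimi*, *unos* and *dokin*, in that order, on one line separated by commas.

bimii, unosulu, dokinma

The pattern is sibilance of the final sound: -ulu when the stem ends in a sibilant (*jopus*, *ofonus*); -ma when the stem ends in a non-sibilant consonant (*fuzsef*, *bujvun*); -i when the stem ends in a vowel (*openu*, *wiri*).
Since the final sound of *bimi* is /i/ (a vowel), it takes -i, giving *bimii*.
*unos*: final sound = /s/, a sibilant → -ulu → *unosulu*.
*dokin*: final sound = /n/, a non-sibilant consonant → -ma → *dokinma*.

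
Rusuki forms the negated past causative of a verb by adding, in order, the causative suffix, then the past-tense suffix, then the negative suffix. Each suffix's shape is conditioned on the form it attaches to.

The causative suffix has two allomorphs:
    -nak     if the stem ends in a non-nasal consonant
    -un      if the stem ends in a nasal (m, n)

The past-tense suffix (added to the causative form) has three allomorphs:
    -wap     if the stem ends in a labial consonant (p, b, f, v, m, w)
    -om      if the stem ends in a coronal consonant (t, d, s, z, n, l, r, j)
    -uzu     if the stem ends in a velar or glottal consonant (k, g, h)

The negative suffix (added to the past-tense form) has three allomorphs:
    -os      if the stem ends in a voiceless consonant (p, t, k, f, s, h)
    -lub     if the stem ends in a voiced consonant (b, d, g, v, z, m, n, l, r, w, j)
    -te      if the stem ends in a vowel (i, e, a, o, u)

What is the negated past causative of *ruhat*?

*ruhat*: final consonant = /t/, non-nasal → -nak → *ruhatnak*.
Since the final consonant of the causative form *ruhatnak* is /k/ (velar/glottal), it takes -uzu, giving *ruhatnakuzu*.
The final sound of the past-tense form *ruhatnakuzu* is /u/, which is a vowel, so the negative suffix is -te, giving *ruhatnakuzute*.

ruhatnakuzute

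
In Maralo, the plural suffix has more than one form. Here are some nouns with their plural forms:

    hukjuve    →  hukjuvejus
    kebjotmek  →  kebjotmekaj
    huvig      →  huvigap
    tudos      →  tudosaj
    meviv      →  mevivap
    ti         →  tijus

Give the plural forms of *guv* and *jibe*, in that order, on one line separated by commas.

The suffix is conditioned by the final sound: -aj when the stem ends in a voiceless consonant (*kebjotmek*, *tudos*); -ap when the stem ends in a voiced consonant (*huvig*, *meviv*); -jus when the stem ends in a vowel (*hukjuve*, *ti*).
*guv* — final sound /v/ (a voiced consonant) → -ap → *guvap*.
Since the final sound of *jibe* is /e/ (a vowel), it takes -jus, giving *jibejus*.

guvap, jibejus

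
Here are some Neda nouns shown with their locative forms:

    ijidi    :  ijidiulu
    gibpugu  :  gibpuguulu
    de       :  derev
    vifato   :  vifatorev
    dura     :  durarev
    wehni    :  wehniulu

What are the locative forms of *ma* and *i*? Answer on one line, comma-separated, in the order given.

marev, iulu

Looking at the last vowel of each stem: -ulu when the last vowel of the stem is a high vowel (*ijidi*, *gibpugu*, *wehni*); -rev when the last vowel of the stem is a non-high vowel (*de*, *vifato*, *dura*).
The last vowel of *ma* is /a/, which is a non-high vowel, so the suffix is -rev, giving *marev*.
*i*: last vowel = /i/, a high vowel → -ulu → *iulu*.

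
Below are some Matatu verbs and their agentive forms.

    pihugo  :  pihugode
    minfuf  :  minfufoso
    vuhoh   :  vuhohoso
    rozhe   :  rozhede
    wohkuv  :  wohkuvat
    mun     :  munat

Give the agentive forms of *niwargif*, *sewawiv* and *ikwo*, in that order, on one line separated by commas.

Looking at the final sound of each stem: -oso when the stem ends in a voiceless consonant (*minfuf*, *vuhoh*); -at when the stem ends in a voiced consonant (*wohkuv*, *mun*); -de when the stem ends in a vowel (*pihugo*, *rozhe*).
The final sound of *niwargif* is /f/, which is a voiceless consonant, so the suffix is -oso, giving *niwargifoso*.
*sewawiv*: final sound = /v/, a voiced consonant → -at → *sewawivat*.
The final sound of *ikwo* is /o/, which is a vowel, so the suffix is -de, giving *ikwode*.

niwargifoso, sewawivat, ikwode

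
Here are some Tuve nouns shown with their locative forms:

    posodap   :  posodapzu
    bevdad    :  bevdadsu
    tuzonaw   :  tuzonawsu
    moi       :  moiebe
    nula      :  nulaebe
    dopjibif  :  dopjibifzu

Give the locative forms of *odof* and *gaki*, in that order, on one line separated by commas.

The suffix is conditioned by the final sound: -zu when the stem ends in a voiceless consonant (*posodap*, *dopjibif*); -su when the stem ends in a voiced consonant (*bevdad*, *tuzonaw*); -ebe when the stem ends in a vowel (*moi*, *nula*).
The final sound of *odof* is /f/, which is a voiceless consonant, so the suffix is -zu, giving *odofzu*.
Since the final sound of *gaki* is /i/ (a vowel), it takes -ebe, giving *gakiebe*.

odofzu, gakiebe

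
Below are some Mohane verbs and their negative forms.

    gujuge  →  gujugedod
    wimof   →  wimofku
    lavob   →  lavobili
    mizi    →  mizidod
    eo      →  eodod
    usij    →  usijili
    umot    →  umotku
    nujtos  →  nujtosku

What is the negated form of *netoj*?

netojili

The pattern is voicing of the final sound: -ku when the stem ends in a voiceless consonant (*wimof*, *umot*, *nujtos*); -ili when the stem ends in a voiced consonant (*lavob*, *usij*); -dod when the stem ends in a vowel (*gujuge*, *mizi*, *eo*).
*netoj*: final sound = /j/, a voiced consonant → -ili → *netojili*.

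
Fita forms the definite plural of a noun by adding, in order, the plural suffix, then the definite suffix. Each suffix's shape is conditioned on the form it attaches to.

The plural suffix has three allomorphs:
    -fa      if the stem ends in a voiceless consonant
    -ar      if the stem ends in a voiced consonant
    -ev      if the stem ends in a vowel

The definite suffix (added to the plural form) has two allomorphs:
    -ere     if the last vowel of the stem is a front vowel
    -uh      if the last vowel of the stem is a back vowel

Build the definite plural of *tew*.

*tew* — final sound /w/ (a voiced consonant) → -ar → *tewar*.
The plural form *tewar* — last vowel /a/ (a back vowel) → -uh → *tewaruh*.

tewaruh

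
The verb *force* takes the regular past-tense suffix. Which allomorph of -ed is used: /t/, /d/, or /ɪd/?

The stem *force* ends in a voiceless consonant other than /t/.
The -ed suffix is realized as /ɪd/ after /t, d/; as /t/ after other voiceless consonants; and as /d/ after other voiced sounds.
So -ed on *force* is pronounced /t/.

/t/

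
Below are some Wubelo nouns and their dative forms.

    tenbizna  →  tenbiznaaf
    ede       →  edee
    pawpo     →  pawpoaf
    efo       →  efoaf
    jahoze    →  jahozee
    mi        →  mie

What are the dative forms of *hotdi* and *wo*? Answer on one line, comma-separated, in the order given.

The pattern is front/back vowel harmony: -e when the last vowel of the stem is a front vowel (*ede*, *jahoze*, *mi*); -af when the last vowel of the stem is a back vowel (*tenbizna*, *pawpo*, *efo*).
*hotdi* — last vowel /i/ (a front vowel) → -e → *hotdie*.
*wo* — last vowel /o/ (a back vowel) → -af → *woaf*.

hotdie, woaf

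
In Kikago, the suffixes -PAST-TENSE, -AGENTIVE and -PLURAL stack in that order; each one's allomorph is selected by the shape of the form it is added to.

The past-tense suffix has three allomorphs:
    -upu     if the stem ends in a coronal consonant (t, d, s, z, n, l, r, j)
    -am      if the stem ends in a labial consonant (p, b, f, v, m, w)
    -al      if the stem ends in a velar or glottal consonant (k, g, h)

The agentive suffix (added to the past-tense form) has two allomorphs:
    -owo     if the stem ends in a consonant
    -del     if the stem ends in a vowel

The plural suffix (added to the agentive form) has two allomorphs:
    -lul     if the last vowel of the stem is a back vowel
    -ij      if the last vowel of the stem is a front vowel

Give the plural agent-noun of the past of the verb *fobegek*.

fobegekalowolul

*fobegek* — final consonant /k/ (velar/glottal) → -al → *fobegekal*.
The past-tense form *fobegekal* — final sound /l/ (a consonant) → -owo → *fobegekalowo*.
The last vowel of the agentive form *fobegekalowo* is /o/, which is a back vowel, so the plural suffix is -lul, giving *fobegekalowolul*.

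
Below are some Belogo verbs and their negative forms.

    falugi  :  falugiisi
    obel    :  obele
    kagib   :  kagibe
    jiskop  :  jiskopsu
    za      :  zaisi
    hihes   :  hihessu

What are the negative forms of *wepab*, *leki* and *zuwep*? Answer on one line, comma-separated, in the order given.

The alternation tracks the final sound of the stem — -su when the stem ends in a voiceless consonant (*jiskop*, *hihes*); -e when the stem ends in a voiced consonant (*obel*, *kagib*); -isi when the stem ends in a vowel (*falugi*, *za*).
Since the final sound of *wepab* is /b/ (a voiced consonant), it takes -e, giving *wepabe*.
*leki* — final sound /i/ (a vowel) → -isi → *lekiisi*.
Since the final sound of *zuwep* is /p/ (a voiceless consonant), it takes -su, giving *zuwepsu*.

wepabe, lekiisi, zuwepsu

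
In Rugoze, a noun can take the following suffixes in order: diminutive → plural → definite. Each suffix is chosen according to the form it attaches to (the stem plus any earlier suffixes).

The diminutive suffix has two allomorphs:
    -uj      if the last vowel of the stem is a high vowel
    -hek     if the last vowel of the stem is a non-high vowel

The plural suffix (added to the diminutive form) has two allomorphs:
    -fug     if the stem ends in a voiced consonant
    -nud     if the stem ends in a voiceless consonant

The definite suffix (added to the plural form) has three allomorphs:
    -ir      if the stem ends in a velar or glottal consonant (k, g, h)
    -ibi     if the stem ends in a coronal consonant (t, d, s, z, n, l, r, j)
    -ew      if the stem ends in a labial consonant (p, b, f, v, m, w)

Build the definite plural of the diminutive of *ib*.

ibujfugir

*ib*: last vowel = /i/, a high vowel → -uj → *ibuj*.
The diminutive form *ibuj* — final consonant /j/ (voiced) → -fug → *ibujfug*.
The plural form *ibujfug*: final consonant = /g/, velar/glottal → -ir → *ibujfugir*.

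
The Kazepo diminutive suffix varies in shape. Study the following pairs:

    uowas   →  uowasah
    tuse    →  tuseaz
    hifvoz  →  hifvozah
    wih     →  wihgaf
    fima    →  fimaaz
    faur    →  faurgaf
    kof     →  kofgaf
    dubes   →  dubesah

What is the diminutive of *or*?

orgaf

The alternation tracks the final sound of the stem — -ah when the stem ends in a sibilant (*uowas*, *hifvoz*, *dubes*); -gaf when the stem ends in a non-sibilant consonant (*wih*, *faur*, *kof*); -az when the stem ends in a vowel (*tuse*, *fima*).
The final sound of *or* is /r/, which is a non-sibilant consonant, so the suffix is -gaf, giving *orgaf*.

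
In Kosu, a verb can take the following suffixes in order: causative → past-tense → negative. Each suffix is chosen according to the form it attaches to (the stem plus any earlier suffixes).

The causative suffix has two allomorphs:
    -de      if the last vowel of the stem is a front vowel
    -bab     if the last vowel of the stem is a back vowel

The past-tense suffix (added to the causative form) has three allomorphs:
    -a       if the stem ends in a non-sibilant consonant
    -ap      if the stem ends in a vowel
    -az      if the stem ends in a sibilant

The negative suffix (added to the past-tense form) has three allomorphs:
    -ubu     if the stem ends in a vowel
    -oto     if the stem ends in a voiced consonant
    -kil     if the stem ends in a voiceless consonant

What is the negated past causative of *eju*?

ejubabaubu

Since the last vowel of *eju* is /u/ (a back vowel), it takes -bab, giving *ejubab*.
The causative form *ejubab*: final sound = /b/, a non-sibilant consonant → -a → *ejubaba*.
Since the final sound of the past-tense form *ejubaba* is /a/ (a vowel), it takes -ubu, giving *ejubabaubu*.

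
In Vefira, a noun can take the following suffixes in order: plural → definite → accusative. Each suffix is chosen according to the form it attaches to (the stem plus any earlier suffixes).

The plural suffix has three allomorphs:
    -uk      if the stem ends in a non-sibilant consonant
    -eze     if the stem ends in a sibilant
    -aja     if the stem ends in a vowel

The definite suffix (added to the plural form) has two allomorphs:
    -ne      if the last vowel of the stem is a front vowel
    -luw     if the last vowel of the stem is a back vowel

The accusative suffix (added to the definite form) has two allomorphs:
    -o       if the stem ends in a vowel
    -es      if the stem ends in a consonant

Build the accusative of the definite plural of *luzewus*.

The final sound of *luzewus* is /s/, which is a sibilant, so the plural suffix is -eze, giving *luzewuseze*.
The plural form *luzewuseze*: last vowel = /e/, a front vowel → -ne → *luzewusezene*.
Since the final sound of the definite form *luzewusezene* is /e/ (a vowel), it takes -o, giving *luzewusezeneo*.

luzewusezeneo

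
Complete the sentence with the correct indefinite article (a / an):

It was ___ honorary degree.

an

The indefinite article is chosen by the initial *sound* of the following word, not its spelling.
*honorary* begins with the sound /ɒ/ (silent h) — a vowel sound.
So the article is *an*: It was an honorary degree.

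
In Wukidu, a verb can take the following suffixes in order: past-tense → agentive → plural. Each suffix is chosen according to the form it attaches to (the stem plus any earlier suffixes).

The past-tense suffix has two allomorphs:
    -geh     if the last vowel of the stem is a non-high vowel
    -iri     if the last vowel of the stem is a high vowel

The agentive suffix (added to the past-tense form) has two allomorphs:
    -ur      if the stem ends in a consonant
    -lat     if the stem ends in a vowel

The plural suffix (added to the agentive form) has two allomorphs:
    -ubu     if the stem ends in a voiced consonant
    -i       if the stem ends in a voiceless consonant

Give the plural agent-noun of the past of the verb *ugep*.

Since the last vowel of *ugep* is /e/ (a non-high vowel), it takes -geh, giving *ugepgeh*.
The final sound of the past-tense form *ugepgeh* is /h/, which is a consonant, so the agentive suffix is -ur, giving *ugepgehur*.
The agentive form *ugepgehur*: final consonant = /r/, voiced → -ubu → *ugepgehurubu*.

ugepgehurubu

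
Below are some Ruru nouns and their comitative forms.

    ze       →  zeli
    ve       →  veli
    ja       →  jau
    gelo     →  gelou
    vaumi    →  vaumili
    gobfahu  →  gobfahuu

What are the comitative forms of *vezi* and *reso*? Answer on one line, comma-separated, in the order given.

The pattern is front/back vowel harmony: -li when the last vowel of the stem is a front vowel (*ze*, *ve*, *vaumi*); -u when the last vowel of the stem is a back vowel (*ja*, *gelo*, *gobfahu*).
*vezi*: last vowel = /i/, a front vowel → -li → *vezili*.
The last vowel of *reso* is /o/, which is a back vowel, so the suffix is -u, giving *resou*.

vezili, resou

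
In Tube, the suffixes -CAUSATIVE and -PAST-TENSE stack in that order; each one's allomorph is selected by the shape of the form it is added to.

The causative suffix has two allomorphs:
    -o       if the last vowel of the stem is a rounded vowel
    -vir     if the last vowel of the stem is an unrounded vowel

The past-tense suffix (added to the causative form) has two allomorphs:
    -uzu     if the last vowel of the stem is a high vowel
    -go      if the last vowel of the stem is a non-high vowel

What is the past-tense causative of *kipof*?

kipofogo

The last vowel of *kipof* is /o/, which is a rounded vowel, so the causative suffix is -o, giving *kipofo*.
The causative form *kipofo* — last vowel /o/ (a non-high vowel) → -go → *kipofogo*.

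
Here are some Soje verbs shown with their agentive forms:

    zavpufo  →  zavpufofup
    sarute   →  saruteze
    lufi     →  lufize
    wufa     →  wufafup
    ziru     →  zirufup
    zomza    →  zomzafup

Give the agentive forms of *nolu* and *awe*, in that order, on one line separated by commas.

The pattern is front/back vowel harmony: -ze when the last vowel of the stem is a front vowel (*sarute*, *lufi*); -fup when the last vowel of the stem is a back vowel (*zavpufo*, *wufa*, *ziru*, *zomza*).
The last vowel of *nolu* is /u/, which is a back vowel, so the suffix is -fup, giving *nolufup*.
*awe* — last vowel /e/ (a front vowel) → -ze → *aweze*.

nolufup, aweze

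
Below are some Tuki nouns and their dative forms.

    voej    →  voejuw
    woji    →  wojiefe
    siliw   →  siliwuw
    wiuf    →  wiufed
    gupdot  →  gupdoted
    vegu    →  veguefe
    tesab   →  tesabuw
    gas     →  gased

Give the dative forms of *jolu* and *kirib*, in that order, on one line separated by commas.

joluefe, kiribuw

The alternation tracks the final sound of the stem — -ed when the stem ends in a voiceless consonant (*wiuf*, *gupdot*, *gas*); -uw when the stem ends in a voiced consonant (*voej*, *siliw*, *tesab*); -efe when the stem ends in a vowel (*woji*, *vegu*).
*jolu*: final sound = /u/, a vowel → -efe → *joluefe*.
The final sound of *kirib* is /b/, which is a voiced consonant, so the suffix is -uw, giving *kiribuw*.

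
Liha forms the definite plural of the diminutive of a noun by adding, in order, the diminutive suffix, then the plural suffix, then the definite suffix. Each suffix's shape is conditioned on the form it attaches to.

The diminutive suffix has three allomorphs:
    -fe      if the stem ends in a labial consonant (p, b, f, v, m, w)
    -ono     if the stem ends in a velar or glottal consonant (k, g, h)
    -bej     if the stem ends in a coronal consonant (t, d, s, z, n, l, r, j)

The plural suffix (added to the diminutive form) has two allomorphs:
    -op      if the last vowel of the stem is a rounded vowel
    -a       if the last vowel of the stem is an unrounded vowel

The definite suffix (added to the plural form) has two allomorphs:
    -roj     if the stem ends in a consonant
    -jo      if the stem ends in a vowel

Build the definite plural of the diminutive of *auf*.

auffeajo

Since the final consonant of *auf* is /f/ (labial), it takes -fe, giving *auffe*.
Since the last vowel of the diminutive form *auffe* is /e/ (an unrounded vowel), it takes -a, giving *auffea*.
Since the final sound of the plural form *auffea* is /a/ (a vowel), it takes -jo, giving *auffeajo*.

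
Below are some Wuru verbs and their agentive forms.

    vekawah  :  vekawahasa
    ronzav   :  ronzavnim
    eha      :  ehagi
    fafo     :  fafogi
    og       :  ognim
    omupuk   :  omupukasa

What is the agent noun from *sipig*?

sipignim

The alternation tracks the final sound of the stem — -asa when the stem ends in a voiceless consonant (*vekawah*, *omupuk*); -nim when the stem ends in a voiced consonant (*ronzav*, *og*); -gi when the stem ends in a vowel (*eha*, *fafo*).
*sipig*: final sound = /g/, a voiced consonant → -nim → *sipignim*.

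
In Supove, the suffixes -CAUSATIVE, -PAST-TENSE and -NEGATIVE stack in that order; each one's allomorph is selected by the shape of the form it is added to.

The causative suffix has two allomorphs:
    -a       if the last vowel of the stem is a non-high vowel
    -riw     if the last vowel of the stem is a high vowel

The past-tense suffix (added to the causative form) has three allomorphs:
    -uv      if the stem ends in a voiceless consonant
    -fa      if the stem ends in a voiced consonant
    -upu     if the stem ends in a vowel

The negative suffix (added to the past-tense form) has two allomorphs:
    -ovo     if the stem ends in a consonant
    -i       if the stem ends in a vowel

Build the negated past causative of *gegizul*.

The last vowel of *gegizul* is /u/, which is a high vowel, so the causative suffix is -riw, giving *gegizulriw*.
Since the final sound of the causative form *gegizulriw* is /w/ (a voiced consonant), it takes -fa, giving *gegizulriwfa*.
The past-tense form *gegizulriwfa*: final sound = /a/, a vowel → -i → *gegizulriwfai*.

gegizulriwfai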